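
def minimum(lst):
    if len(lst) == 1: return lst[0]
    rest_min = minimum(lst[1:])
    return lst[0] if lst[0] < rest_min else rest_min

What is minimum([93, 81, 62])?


minimum([93, 81, 62]): compare 93 with minimum([81, 62])
minimum([81, 62]): compare 81 with minimum([62])
minimum([62]) = 62  (base case)
Compare 81 with 62 -> 62
Compare 93 with 62 -> 62

62


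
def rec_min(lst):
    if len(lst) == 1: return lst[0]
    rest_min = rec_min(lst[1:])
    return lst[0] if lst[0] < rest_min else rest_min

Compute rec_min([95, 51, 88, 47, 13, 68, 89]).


rec_min([95, 51, 88, 47, 13, 68, 89]): compare 95 with rec_min([51, 88, 47, 13, 68, 89])
rec_min([51, 88, 47, 13, 68, 89]): compare 51 with rec_min([88, 47, 13, 68, 89])
rec_min([88, 47, 13, 68, 89]): compare 88 with rec_min([47, 13, 68, 89])
rec_min([47, 13, 68, 89]): compare 47 with rec_min([13, 68, 89])
rec_min([13, 68, 89]): compare 13 with rec_min([68, 89])
rec_min([68, 89]): compare 68 with rec_min([89])
rec_min([89]) = 89  (base case)
Compare 68 with 89 -> 68
Compare 13 with 68 -> 13
Compare 47 with 13 -> 13
Compare 88 with 13 -> 13
Compare 51 with 13 -> 13
Compare 95 with 13 -> 13

13


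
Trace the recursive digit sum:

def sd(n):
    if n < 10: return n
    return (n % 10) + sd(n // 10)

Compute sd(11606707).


sd(11606707) = 7 + sd(1160670)
sd(1160670) = 0 + sd(116067)
sd(116067) = 7 + sd(11606)
sd(11606) = 6 + sd(1160)
sd(1160) = 0 + sd(116)
sd(116) = 6 + sd(11)
sd(11) = 1 + sd(1)
sd(1) = 1  (base case)
Total: 7 + 0 + 7 + 6 + 0 + 6 + 1 + 1 = 28

28


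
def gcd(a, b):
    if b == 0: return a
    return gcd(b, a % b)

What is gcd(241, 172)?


gcd(241, 172) = gcd(172, 69)
gcd(172, 69) = gcd(69, 34)
gcd(69, 34) = gcd(34, 1)
gcd(34, 1) = gcd(1, 0)
gcd(1, 0) = 1  (base case)

1


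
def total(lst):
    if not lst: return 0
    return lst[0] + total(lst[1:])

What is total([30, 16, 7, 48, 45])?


total([30, 16, 7, 48, 45]) = 30 + total([16, 7, 48, 45])
total([16, 7, 48, 45]) = 16 + total([7, 48, 45])
total([7, 48, 45]) = 7 + total([48, 45])
total([48, 45]) = 48 + total([45])
total([45]) = 45 + total([])
total([]) = 0  (base case)
Total: 30 + 16 + 7 + 48 + 45 + 0 = 146

146


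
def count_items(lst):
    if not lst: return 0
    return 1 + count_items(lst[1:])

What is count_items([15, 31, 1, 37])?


count_items([15, 31, 1, 37]) = 1 + count_items([31, 1, 37])
count_items([31, 1, 37]) = 1 + count_items([1, 37])
count_items([1, 37]) = 1 + count_items([37])
count_items([37]) = 1 + count_items([])
count_items([]) = 0  (base case)
Unwinding: 1 + 1 + 1 + 1 + 0 = 4

4


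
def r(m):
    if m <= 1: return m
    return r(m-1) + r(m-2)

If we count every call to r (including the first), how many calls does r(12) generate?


Let C(n) = total calls for r(n)
C(0) = 1, C(1) = 1
C(2) = 1 + C(1) + C(0) = 1 + 1 + 1 = 3
C(3) = 1 + C(2) + C(1) = 1 + 3 + 1 = 5
C(4) = 1 + C(3) + C(2) = 1 + 5 + 3 = 9
C(5) = 1 + C(4) + C(3) = 1 + 9 + 5 = 15
C(6) = 1 + C(5) + C(4) = 1 + 15 + 9 = 25
C(7) = 1 + C(6) + C(5) = 1 + 25 + 15 = 41
C(8) = 1 + C(7) + C(6) = 1 + 41 + 25 = 67
C(9) = 1 + C(8) + C(7) = 1 + 67 + 41 = 109
C(10) = 1 + C(9) + C(8) = 1 + 109 + 67 = 177
C(11) = 1 + C(10) + C(9) = 1 + 177 + 109 = 287
C(12) = 1 + C(11) + C(10) = 1 + 287 + 177 = 465

465


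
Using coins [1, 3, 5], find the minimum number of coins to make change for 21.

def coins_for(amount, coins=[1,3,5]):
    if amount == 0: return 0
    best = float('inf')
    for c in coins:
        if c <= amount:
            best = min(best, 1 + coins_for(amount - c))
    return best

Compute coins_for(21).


Building up with DP:
coins_for(0) = 0
coins_for(1) = min(1+coins_for(0)=1+0=1) = 1
coins_for(2) = min(1+coins_for(1)=1+1=2) = 2
coins_for(3) = min(1+coins_for(2)=1+2=3, 1+coins_for(0)=1+0=1) = 1
coins_for(4) = min(1+coins_for(3)=1+1=2, 1+coins_for(1)=1+1=2) = 2
coins_for(5) = min(1+coins_for(4)=1+2=3, 1+coins_for(2)=1+2=3, 1+coins_for(0)=1+0=1) = 1
coins_for(6) = min(1+coins_for(5)=1+1=2, 1+coins_for(3)=1+1=2, 1+coins_for(1)=1+1=2) = 2
coins_for(7) = min(1+coins_for(6)=1+2=3, 1+coins_for(4)=1+2=3, 1+coins_for(2)=1+2=3) = 3
coins_for(8) = min(1+coins_for(7)=1+3=4, 1+coins_for(5)=1+1=2, 1+coins_for(3)=1+1=2) = 2
coins_for(9) = min(1+coins_for(8)=1+2=3, 1+coins_for(6)=1+2=3, 1+coins_for(4)=1+2=3) = 3
coins_for(10) = min(1+coins_for(9)=1+3=4, 1+coins_for(7)=1+3=4, 1+coins_for(5)=1+1=2) = 2
coins_for(11) = min(1+coins_for(10)=1+2=3, 1+coins_for(8)=1+2=3, 1+coins_for(6)=1+2=3) = 3
coins_for(12) = min(1+coins_for(11)=1+3=4, 1+coins_for(9)=1+3=4, 1+coins_for(7)=1+3=4) = 4
coins_for(13) = min(1+coins_for(12)=1+4=5, 1+coins_for(10)=1+2=3, 1+coins_for(8)=1+2=3) = 3
coins_for(14) = min(1+coins_for(13)=1+3=4, 1+coins_for(11)=1+3=4, 1+coins_for(9)=1+3=4) = 4
coins_for(15) = min(1+coins_for(14)=1+4=5, 1+coins_for(12)=1+4=5, 1+coins_for(10)=1+2=3) = 3
coins_for(16) = min(1+coins_for(15)=1+3=4, 1+coins_for(13)=1+3=4, 1+coins_for(11)=1+3=4) = 4
coins_for(17) = min(1+coins_for(16)=1+4=5, 1+coins_for(14)=1+4=5, 1+coins_for(12)=1+4=5) = 5
coins_for(18) = min(1+coins_for(17)=1+5=6, 1+coins_for(15)=1+3=4, 1+coins_for(13)=1+3=4) = 4
coins_for(19) = min(1+coins_for(18)=1+4=5, 1+coins_for(16)=1+4=5, 1+coins_for(14)=1+4=5) = 5
coins_for(20) = min(1+coins_for(19)=1+5=6, 1+coins_for(17)=1+5=6, 1+coins_for(15)=1+3=4) = 4
coins_for(21) = min(1+coins_for(20)=1+4=5, 1+coins_for(18)=1+4=5, 1+coins_for(16)=1+4=5) = 5

5


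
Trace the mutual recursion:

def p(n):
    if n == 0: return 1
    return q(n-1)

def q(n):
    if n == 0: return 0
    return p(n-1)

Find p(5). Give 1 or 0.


p(5) = q(4)
q(4) = p(3)
p(3) = q(2)
q(2) = p(1)
p(1) = q(0)
q(0) = 0  (base case)
Result: 0

0


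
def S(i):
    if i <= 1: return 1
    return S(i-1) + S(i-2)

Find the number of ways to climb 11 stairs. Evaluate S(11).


Building up from base cases:
S(0) = 1
S(1) = 1
S(2) = S(1) + S(0) = 1 + 1 = 2
S(3) = S(2) + S(1) = 2 + 1 = 3
S(4) = S(3) + S(2) = 3 + 2 = 5
S(5) = S(4) + S(3) = 5 + 3 = 8
S(6) = S(5) + S(4) = 8 + 5 = 13
S(7) = S(6) + S(5) = 13 + 8 = 21
S(8) = S(7) + S(6) = 21 + 13 = 34
S(9) = S(8) + S(7) = 34 + 21 = 55
S(10) = S(9) + S(8) = 55 + 34 = 89
S(11) = S(10) + S(9) = 89 + 55 = 144

144


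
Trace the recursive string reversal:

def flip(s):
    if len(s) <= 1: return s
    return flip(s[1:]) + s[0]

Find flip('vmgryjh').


flip('vmgryjh') = flip('mgryjh') + 'v'
flip('mgryjh') = flip('gryjh') + 'm'
flip('gryjh') = flip('ryjh') + 'g'
flip('ryjh') = flip('yjh') + 'r'
flip('yjh') = flip('jh') + 'y'
flip('jh') = flip('h') + 'j'
flip('h') = 'h'  (base case)
Concatenating: 'h' + 'j' + 'y' + 'r' + 'g' + 'm' + 'v' = 'hjyrgmv'

hjyrgmv


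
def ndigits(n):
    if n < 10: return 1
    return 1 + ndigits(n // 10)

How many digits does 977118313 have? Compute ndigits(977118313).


ndigits(977118313) = 1 + ndigits(97711831)
ndigits(97711831) = 1 + ndigits(9771183)
ndigits(9771183) = 1 + ndigits(977118)
ndigits(977118) = 1 + ndigits(97711)
ndigits(97711) = 1 + ndigits(9771)
ndigits(9771) = 1 + ndigits(977)
ndigits(977) = 1 + ndigits(97)
ndigits(97) = 1 + ndigits(9)
ndigits(9) = 1  (base case: 9 < 10)
Unwinding: 1 + 1 + 1 + 1 + 1 + 1 + 1 + 1 + 1 = 9

9


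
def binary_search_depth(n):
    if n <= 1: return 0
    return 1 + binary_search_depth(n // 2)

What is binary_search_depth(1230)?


1230 / 2 = 615
615 / 2 = 307
307 / 2 = 153
153 / 2 = 76
76 / 2 = 38
38 / 2 = 19
19 / 2 = 9
9 / 2 = 4
4 / 2 = 2
2 / 2 = 1
Reached 1 after 10 halvings

10


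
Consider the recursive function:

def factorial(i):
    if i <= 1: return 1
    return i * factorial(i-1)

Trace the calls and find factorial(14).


factorial(14)
= 14 * factorial(13)
= 14 * 13 * factorial(12)
= 14 * 13 * 12 * factorial(11)
= 14 * 13 * 12 * 11 * factorial(10)
= 14 * 13 * 12 * 11 * 10 * factorial(9)
= 14 * 13 * 12 * 11 * 10 * 9 * factorial(8)
= 14 * 13 * 12 * 11 * 10 * 9 * 8 * factorial(7)
= 14 * 13 * 12 * 11 * 10 * 9 * 8 * 7 * factorial(6)
= 14 * 13 * 12 * 11 * 10 * 9 * 8 * 7 * 6 * factorial(5)
= 14 * 13 * 12 * 11 * 10 * 9 * 8 * 7 * 6 * 5 * factorial(4)
= 14 * 13 * 12 * 11 * 10 * 9 * 8 * 7 * 6 * 5 * 4 * factorial(3)
= 14 * 13 * 12 * 11 * 10 * 9 * 8 * 7 * 6 * 5 * 4 * 3 * factorial(2)
= 14 * 13 * 12 * 11 * 10 * 9 * 8 * 7 * 6 * 5 * 4 * 3 * 2 * factorial(1)
= 14 * 13 * 12 * 11 * 10 * 9 * 8 * 7 * 6 * 5 * 4 * 3 * 2 * 1
= 87178291200

87178291200


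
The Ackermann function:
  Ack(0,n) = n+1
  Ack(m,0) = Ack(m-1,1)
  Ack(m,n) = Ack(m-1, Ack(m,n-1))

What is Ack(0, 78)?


Ack(0, 78) = 79
Result: Ack(0, 78) = 79

79


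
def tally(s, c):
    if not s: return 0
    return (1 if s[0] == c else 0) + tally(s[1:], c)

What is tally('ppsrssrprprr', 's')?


s[0]='p' != 's' -> 0
s[0]='p' != 's' -> 0
s[0]='s' == 's' -> 1
s[0]='r' != 's' -> 0
s[0]='s' == 's' -> 1
s[0]='s' == 's' -> 1
s[0]='r' != 's' -> 0
s[0]='p' != 's' -> 0
s[0]='r' != 's' -> 0
s[0]='p' != 's' -> 0
s[0]='r' != 's' -> 0
s[0]='r' != 's' -> 0
Sum: 0 + 0 + 1 + 0 + 1 + 1 + 0 + 0 + 0 + 0 + 0 + 0 = 3

3


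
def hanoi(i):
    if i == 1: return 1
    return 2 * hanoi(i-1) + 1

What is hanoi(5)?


hanoi(5) = 2 * hanoi(4) + 1
hanoi(4) = 2 * hanoi(3) + 1
hanoi(3) = 2 * hanoi(2) + 1
hanoi(2) = 2 * hanoi(1) + 1
hanoi(1) = 1  (base case)
hanoi(2) = 2 * 1 + 1 = 3
hanoi(3) = 2 * 3 + 1 = 7
hanoi(4) = 2 * 7 + 1 = 15
hanoi(5) = 2 * 15 + 1 = 31

31


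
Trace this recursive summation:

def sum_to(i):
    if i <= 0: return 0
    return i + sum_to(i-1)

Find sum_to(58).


sum_to(58)
= 58 + 57 + 56 + 55 + 54 + 53 + 52 + 51 + 50 + 49 + 48 + 47 + 46 + 45 + 44 + 43 + 42 + 41 + 40 + 39 + 38 + 37 + 36 + 35 + 34 + 33 + 32 + 31 + 30 + 29 + 28 + 27 + 26 + 25 + 24 + 23 + 22 + 21 + 20 + 19 + 18 + 17 + 16 + 15 + 14 + 13 + 12 + 11 + 10 + 9 + 8 + 7 + 6 + 5 + 4 + 3 + 2 + 1 + sum_to(0)
= 58 + 57 + 56 + 55 + 54 + 53 + 52 + 51 + 50 + 49 + 48 + 47 + 46 + 45 + 44 + 43 + 42 + 41 + 40 + 39 + 38 + 37 + 36 + 35 + 34 + 33 + 32 + 31 + 30 + 29 + 28 + 27 + 26 + 25 + 24 + 23 + 22 + 21 + 20 + 19 + 18 + 17 + 16 + 15 + 14 + 13 + 12 + 11 + 10 + 9 + 8 + 7 + 6 + 5 + 4 + 3 + 2 + 1 + 0
= 1711

1711


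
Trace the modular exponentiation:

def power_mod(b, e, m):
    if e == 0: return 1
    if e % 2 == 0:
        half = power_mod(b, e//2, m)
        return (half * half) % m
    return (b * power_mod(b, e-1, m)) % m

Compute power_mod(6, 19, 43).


power_mod(6, 19, 43): e is odd, compute power_mod(6, 18, 43)
  power_mod(6, 18, 43): e is even, compute power_mod(6, 9, 43)
    power_mod(6, 9, 43): e is odd, compute power_mod(6, 8, 43)
      power_mod(6, 8, 43): e is even, compute power_mod(6, 4, 43)
        power_mod(6, 4, 43): e is even, compute power_mod(6, 2, 43)
          power_mod(6, 2, 43): e is even, compute power_mod(6, 1, 43)
          power_mod(6, 1, 43): e is odd, compute power_mod(6, 0, 43)
          power_mod(6, 0, 43) = 1
          (6 * 1) % 43 = 6
          half=6, (6*6) % 43 = 36
        half=36, (36*36) % 43 = 6
      half=6, (6*6) % 43 = 36
    (6 * 36) % 43 = 1
  half=1, (1*1) % 43 = 1
(6 * 1) % 43 = 6

6


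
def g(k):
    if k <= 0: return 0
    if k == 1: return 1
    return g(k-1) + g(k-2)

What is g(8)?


Computing g(8) bottom-up:
g(0) = 0
g(1) = 1
g(2) = g(1) + g(0) = 1 + 0 = 1
g(3) = g(2) + g(1) = 1 + 1 = 2
g(4) = g(3) + g(2) = 2 + 1 = 3
g(5) = g(4) + g(3) = 3 + 2 = 5
g(6) = g(5) + g(4) = 5 + 3 = 8
g(7) = g(6) + g(5) = 8 + 5 = 13
g(8) = g(7) + g(6) = 13 + 8 = 21

21


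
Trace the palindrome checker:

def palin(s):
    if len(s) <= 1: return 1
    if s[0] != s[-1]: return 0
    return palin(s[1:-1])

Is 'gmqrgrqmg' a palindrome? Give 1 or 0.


palin('gmqrgrqmg'): s[0]='g' == s[-1]='g' -> check palin('mqrgrqm')
palin('mqrgrqm'): s[0]='m' == s[-1]='m' -> check palin('qrgrq')
palin('qrgrq'): s[0]='q' == s[-1]='q' -> check palin('rgr')
palin('rgr'): s[0]='r' == s[-1]='r' -> check palin('g')
palin('g'): len <= 1 -> return 1  (base case)
Result: 1 (palindrome)

1


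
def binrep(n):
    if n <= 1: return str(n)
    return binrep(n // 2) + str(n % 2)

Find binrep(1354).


binrep(1354) = binrep(677) + '0'
binrep(677) = binrep(338) + '1'
binrep(338) = binrep(169) + '0'
binrep(169) = binrep(84) + '1'
binrep(84) = binrep(42) + '0'
binrep(42) = binrep(21) + '0'
binrep(21) = binrep(10) + '1'
binrep(10) = binrep(5) + '0'
binrep(5) = binrep(2) + '1'
binrep(2) = binrep(1) + '0'
binrep(1) = '1'  (base case)
Concatenating: '1' + '0' + '1' + '0' + '1' + '0' + '0' + '1' + '0' + '1' + '0' = '10101001010'

10101001010


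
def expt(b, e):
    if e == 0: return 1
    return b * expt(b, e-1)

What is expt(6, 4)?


expt(6, 4)
= 6 * expt(6, 3)
= 6 * 6 * expt(6, 2)
= 6 * 6 * 6 * expt(6, 1)
= 6 * 6 * 6 * 6 * expt(6, 0)
= 6 * 6 * 6 * 6 * 1
= 1296

1296


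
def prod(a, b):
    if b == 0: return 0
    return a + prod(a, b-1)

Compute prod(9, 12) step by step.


prod(9, 12) = 9 + prod(9, 11)
prod(9, 11) = 9 + prod(9, 10)
prod(9, 10) = 9 + prod(9, 9)
prod(9, 9) = 9 + prod(9, 8)
prod(9, 8) = 9 + prod(9, 7)
prod(9, 7) = 9 + prod(9, 6)
prod(9, 6) = 9 + prod(9, 5)
prod(9, 5) = 9 + prod(9, 4)
prod(9, 4) = 9 + prod(9, 3)
prod(9, 3) = 9 + prod(9, 2)
prod(9, 2) = 9 + prod(9, 1)
prod(9, 1) = 9 + prod(9, 0)
prod(9, 0) = 0  (base case)
Total: 9 + 9 + 9 + 9 + 9 + 9 + 9 + 9 + 9 + 9 + 9 + 9 + 0 = 108

108


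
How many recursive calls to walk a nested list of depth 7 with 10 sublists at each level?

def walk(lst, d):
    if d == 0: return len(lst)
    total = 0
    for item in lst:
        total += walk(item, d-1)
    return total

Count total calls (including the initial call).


At depth 0 (root): 1 call
At depth 1: each of 1 parents calls walk on 10 children = 10 calls
At depth 2: each of 10 parents calls walk on 10 children = 100 calls
At depth 3: each of 100 parents calls walk on 10 children = 1000 calls
At depth 4: each of 1000 parents calls walk on 10 children = 10000 calls
At depth 5: each of 10000 parents calls walk on 10 children = 100000 calls
At depth 6: each of 100000 parents calls walk on 10 children = 1000000 calls
At depth 7: each of 1000000 parents calls walk on 10 children = 10000000 calls
Total: 1 + 10 + 100 + 1000 + 10000 + 100000 + 1000000 + 10000000 = 11111111

11111111


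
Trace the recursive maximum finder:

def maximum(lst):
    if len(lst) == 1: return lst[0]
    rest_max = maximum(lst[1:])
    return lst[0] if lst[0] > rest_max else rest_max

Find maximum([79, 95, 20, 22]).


maximum([79, 95, 20, 22]): compare 79 with maximum([95, 20, 22])
maximum([95, 20, 22]): compare 95 with maximum([20, 22])
maximum([20, 22]): compare 20 with maximum([22])
maximum([22]) = 22  (base case)
Compare 20 with 22 -> 22
Compare 95 with 22 -> 95
Compare 79 with 95 -> 95

95


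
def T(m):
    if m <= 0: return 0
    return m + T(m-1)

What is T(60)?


T(60)
= 60 + 59 + 58 + 57 + 56 + 55 + 54 + 53 + 52 + 51 + 50 + 49 + 48 + 47 + 46 + 45 + 44 + 43 + 42 + 41 + 40 + 39 + 38 + 37 + 36 + 35 + 34 + 33 + 32 + 31 + 30 + 29 + 28 + 27 + 26 + 25 + 24 + 23 + 22 + 21 + 20 + 19 + 18 + 17 + 16 + 15 + 14 + 13 + 12 + 11 + 10 + 9 + 8 + 7 + 6 + 5 + 4 + 3 + 2 + 1 + T(0)
= 60 + 59 + 58 + 57 + 56 + 55 + 54 + 53 + 52 + 51 + 50 + 49 + 48 + 47 + 46 + 45 + 44 + 43 + 42 + 41 + 40 + 39 + 38 + 37 + 36 + 35 + 34 + 33 + 32 + 31 + 30 + 29 + 28 + 27 + 26 + 25 + 24 + 23 + 22 + 21 + 20 + 19 + 18 + 17 + 16 + 15 + 14 + 13 + 12 + 11 + 10 + 9 + 8 + 7 + 6 + 5 + 4 + 3 + 2 + 1 + 0
= 1830

1830


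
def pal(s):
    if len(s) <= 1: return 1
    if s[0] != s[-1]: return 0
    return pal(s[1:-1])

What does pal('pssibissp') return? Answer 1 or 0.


pal('pssibissp'): s[0]='p' == s[-1]='p' -> check pal('ssibiss')
pal('ssibiss'): s[0]='s' == s[-1]='s' -> check pal('sibis')
pal('sibis'): s[0]='s' == s[-1]='s' -> check pal('ibi')
pal('ibi'): s[0]='i' == s[-1]='i' -> check pal('b')
pal('b'): len <= 1 -> return 1  (base case)
Result: 1 (palindrome)

1


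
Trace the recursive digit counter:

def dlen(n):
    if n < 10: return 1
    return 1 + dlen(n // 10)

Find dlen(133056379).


dlen(133056379) = 1 + dlen(13305637)
dlen(13305637) = 1 + dlen(1330563)
dlen(1330563) = 1 + dlen(133056)
dlen(133056) = 1 + dlen(13305)
dlen(13305) = 1 + dlen(1330)
dlen(1330) = 1 + dlen(133)
dlen(133) = 1 + dlen(13)
dlen(13) = 1 + dlen(1)
dlen(1) = 1  (base case: 1 < 10)
Unwinding: 1 + 1 + 1 + 1 + 1 + 1 + 1 + 1 + 1 = 9

9


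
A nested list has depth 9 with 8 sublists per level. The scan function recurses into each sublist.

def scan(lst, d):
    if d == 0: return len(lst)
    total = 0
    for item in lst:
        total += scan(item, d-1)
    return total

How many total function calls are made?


At depth 0 (root): 1 call
At depth 1: each of 1 parents calls scan on 8 children = 8 calls
At depth 2: each of 8 parents calls scan on 8 children = 64 calls
At depth 3: each of 64 parents calls scan on 8 children = 512 calls
At depth 4: each of 512 parents calls scan on 8 children = 4096 calls
At depth 5: each of 4096 parents calls scan on 8 children = 32768 calls
At depth 6: each of 32768 parents calls scan on 8 children = 262144 calls
At depth 7: each of 262144 parents calls scan on 8 children = 2097152 calls
At depth 8: each of 2097152 parents calls scan on 8 children = 16777216 calls
At depth 9: each of 16777216 parents calls scan on 8 children = 134217728 calls
Total: 1 + 8 + 64 + 512 + 4096 + 32768 + 262144 + 2097152 + 16777216 + 134217728 = 153391689

153391689


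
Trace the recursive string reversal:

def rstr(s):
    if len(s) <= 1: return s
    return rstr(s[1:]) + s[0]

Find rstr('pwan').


rstr('pwan') = rstr('wan') + 'p'
rstr('wan') = rstr('an') + 'w'
rstr('an') = rstr('n') + 'a'
rstr('n') = 'n'  (base case)
Concatenating: 'n' + 'a' + 'w' + 'p' = 'nawp'

nawp


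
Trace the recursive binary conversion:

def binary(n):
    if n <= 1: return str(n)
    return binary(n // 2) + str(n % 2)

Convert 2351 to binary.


binary(2351) = binary(1175) + '1'
binary(1175) = binary(587) + '1'
binary(587) = binary(293) + '1'
binary(293) = binary(146) + '1'
binary(146) = binary(73) + '0'
binary(73) = binary(36) + '1'
binary(36) = binary(18) + '0'
binary(18) = binary(9) + '0'
binary(9) = binary(4) + '1'
binary(4) = binary(2) + '0'
binary(2) = binary(1) + '0'
binary(1) = '1'  (base case)
Concatenating: '1' + '0' + '0' + '1' + '0' + '0' + '1' + '0' + '1' + '1' + '1' + '1' = '100100101111'

100100101111


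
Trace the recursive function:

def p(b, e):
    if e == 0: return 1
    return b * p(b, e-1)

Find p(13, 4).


p(13, 4)
= 13 * p(13, 3)
= 13 * 13 * p(13, 2)
= 13 * 13 * 13 * p(13, 1)
= 13 * 13 * 13 * 13 * p(13, 0)
= 13 * 13 * 13 * 13 * 1
= 28561

28561


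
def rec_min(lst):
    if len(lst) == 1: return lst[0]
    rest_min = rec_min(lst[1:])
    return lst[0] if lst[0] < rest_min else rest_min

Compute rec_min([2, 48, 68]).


rec_min([2, 48, 68]): compare 2 with rec_min([48, 68])
rec_min([48, 68]): compare 48 with rec_min([68])
rec_min([68]) = 68  (base case)
Compare 48 with 68 -> 48
Compare 2 with 48 -> 2

2


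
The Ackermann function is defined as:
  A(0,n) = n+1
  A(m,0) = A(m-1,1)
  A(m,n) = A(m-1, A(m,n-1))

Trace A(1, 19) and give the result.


A(1, 19) = A(0, A(1, 18))
  A(1, 18) = A(0, A(1, 17))
    A(1, 17) = A(0, A(1, 16))
      A(1, 16) = A(0, A(1, 15))
        A(1, 15) = A(0, A(1, 14))
          A(1, 14) = A(0, A(1, 13))
          A(1, 13) = A(0, A(1, 12))
          A(1, 12) = A(0, A(1, 11))
          A(1, 11) = A(0, A(1, 10))
          A(1, 10) = A(0, A(1, 9))
          A(1, 9) = A(0, A(1, 8))
          A(1, 8) = A(0, A(1, 7))
          A(1, 7) = A(0, A(1, 6))
          A(1, 6) = A(0, A(1, 5))
          A(1, 5) = A(0, A(1, 4))
          A(1, 4) = A(0, A(1, 3))
          A(1, 3) = A(0, A(1, 2))
          A(1, 2) = A(0, A(1, 1))
          A(1, 1) = A(0, A(1, 0))
          A(1, 0) = A(0, 1)
          A(0, 1) = 2
            = A(0, 2)
          A(0, 2) = 3
            = A(0, 3)
          A(0, 3) = 4
... (trace truncated)
Result: A(1, 19) = 21

21


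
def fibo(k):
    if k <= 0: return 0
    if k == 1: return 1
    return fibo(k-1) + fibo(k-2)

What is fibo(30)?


Computing fibo(30) bottom-up:
fibo(0) = 0
fibo(1) = 1
fibo(2) = fibo(1) + fibo(0) = 1 + 0 = 1
fibo(3) = fibo(2) + fibo(1) = 1 + 1 = 2
fibo(4) = fibo(3) + fibo(2) = 2 + 1 = 3
fibo(5) = fibo(4) + fibo(3) = 3 + 2 = 5
fibo(6) = fibo(5) + fibo(4) = 5 + 3 = 8
fibo(7) = fibo(6) + fibo(5) = 8 + 5 = 13
fibo(8) = fibo(7) + fibo(6) = 13 + 8 = 21
fibo(9) = fibo(8) + fibo(7) = 21 + 13 = 34
fibo(10) = fibo(9) + fibo(8) = 34 + 21 = 55
fibo(11) = fibo(10) + fibo(9) = 55 + 34 = 89
fibo(12) = fibo(11) + fibo(10) = 89 + 55 = 144
fibo(13) = fibo(12) + fibo(11) = 144 + 89 = 233
fibo(14) = fibo(13) + fibo(12) = 233 + 144 = 377
fibo(15) = fibo(14) + fibo(13) = 377 + 233 = 610
fibo(16) = fibo(15) + fibo(14) = 610 + 377 = 987
fibo(17) = fibo(16) + fibo(15) = 987 + 610 = 1597
fibo(18) = fibo(17) + fibo(16) = 1597 + 987 = 2584
fibo(19) = fibo(18) + fibo(17) = 2584 + 1597 = 4181
fibo(20) = fibo(19) + fibo(18) = 4181 + 2584 = 6765
fibo(21) = fibo(20) + fibo(19) = 6765 + 4181 = 10946
fibo(22) = fibo(21) + fibo(20) = 10946 + 6765 = 17711
fibo(23) = fibo(22) + fibo(21) = 17711 + 10946 = 28657
fibo(24) = fibo(23) + fibo(22) = 28657 + 17711 = 46368
fibo(25) = fibo(24) + fibo(23) = 46368 + 28657 = 75025
fibo(26) = fibo(25) + fibo(24) = 75025 + 46368 = 121393
fibo(27) = fibo(26) + fibo(25) = 121393 + 75025 = 196418
fibo(28) = fibo(27) + fibo(26) = 196418 + 121393 = 317811
fibo(29) = fibo(28) + fibo(27) = 317811 + 196418 = 514229
fibo(30) = fibo(29) + fibo(28) = 514229 + 317811 = 832040

832040


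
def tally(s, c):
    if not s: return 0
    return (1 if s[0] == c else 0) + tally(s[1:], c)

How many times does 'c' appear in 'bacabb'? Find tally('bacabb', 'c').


s[0]='b' != 'c' -> 0
s[0]='a' != 'c' -> 0
s[0]='c' == 'c' -> 1
s[0]='a' != 'c' -> 0
s[0]='b' != 'c' -> 0
s[0]='b' != 'c' -> 0
Sum: 0 + 0 + 1 + 0 + 0 + 0 = 1

1


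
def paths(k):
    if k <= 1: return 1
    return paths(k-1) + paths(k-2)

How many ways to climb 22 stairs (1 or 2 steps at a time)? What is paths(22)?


Building up from base cases:
paths(0) = 1
paths(1) = 1
paths(2) = paths(1) + paths(0) = 1 + 1 = 2
paths(3) = paths(2) + paths(1) = 2 + 1 = 3
paths(4) = paths(3) + paths(2) = 3 + 2 = 5
paths(5) = paths(4) + paths(3) = 5 + 3 = 8
paths(6) = paths(5) + paths(4) = 8 + 5 = 13
paths(7) = paths(6) + paths(5) = 13 + 8 = 21
paths(8) = paths(7) + paths(6) = 21 + 13 = 34
paths(9) = paths(8) + paths(7) = 34 + 21 = 55
paths(10) = paths(9) + paths(8) = 55 + 34 = 89
paths(11) = paths(10) + paths(9) = 89 + 55 = 144
paths(12) = paths(11) + paths(10) = 144 + 89 = 233
paths(13) = paths(12) + paths(11) = 233 + 144 = 377
paths(14) = paths(13) + paths(12) = 377 + 233 = 610
paths(15) = paths(14) + paths(13) = 610 + 377 = 987
paths(16) = paths(15) + paths(14) = 987 + 610 = 1597
paths(17) = paths(16) + paths(15) = 1597 + 987 = 2584
paths(18) = paths(17) + paths(16) = 2584 + 1597 = 4181
paths(19) = paths(18) + paths(17) = 4181 + 2584 = 6765
paths(20) = paths(19) + paths(18) = 6765 + 4181 = 10946
paths(21) = paths(20) + paths(19) = 10946 + 6765 = 17711
paths(22) = paths(21) + paths(20) = 17711 + 10946 = 28657

28657


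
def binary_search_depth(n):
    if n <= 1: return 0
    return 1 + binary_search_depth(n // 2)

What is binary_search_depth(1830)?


1830 / 2 = 915
915 / 2 = 457
457 / 2 = 228
228 / 2 = 114
114 / 2 = 57
57 / 2 = 28
28 / 2 = 14
14 / 2 = 7
7 / 2 = 3
3 / 2 = 1
Reached 1 after 10 halvings

10


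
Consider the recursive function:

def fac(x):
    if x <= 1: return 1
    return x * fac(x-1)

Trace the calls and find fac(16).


fac(16)
= 16 * fac(15)
= 16 * 15 * fac(14)
= 16 * 15 * 14 * fac(13)
= 16 * 15 * 14 * 13 * fac(12)
= 16 * 15 * 14 * 13 * 12 * fac(11)
= 16 * 15 * 14 * 13 * 12 * 11 * fac(10)
= 16 * 15 * 14 * 13 * 12 * 11 * 10 * fac(9)
= 16 * 15 * 14 * 13 * 12 * 11 * 10 * 9 * fac(8)
= 16 * 15 * 14 * 13 * 12 * 11 * 10 * 9 * 8 * fac(7)
= 16 * 15 * 14 * 13 * 12 * 11 * 10 * 9 * 8 * 7 * fac(6)
= 16 * 15 * 14 * 13 * 12 * 11 * 10 * 9 * 8 * 7 * 6 * fac(5)
= 16 * 15 * 14 * 13 * 12 * 11 * 10 * 9 * 8 * 7 * 6 * 5 * fac(4)
= 16 * 15 * 14 * 13 * 12 * 11 * 10 * 9 * 8 * 7 * 6 * 5 * 4 * fac(3)
= 16 * 15 * 14 * 13 * 12 * 11 * 10 * 9 * 8 * 7 * 6 * 5 * 4 * 3 * fac(2)
= 16 * 15 * 14 * 13 * 12 * 11 * 10 * 9 * 8 * 7 * 6 * 5 * 4 * 3 * 2 * fac(1)
= 16 * 15 * 14 * 13 * 12 * 11 * 10 * 9 * 8 * 7 * 6 * 5 * 4 * 3 * 2 * 1
= 20922789888000

20922789888000


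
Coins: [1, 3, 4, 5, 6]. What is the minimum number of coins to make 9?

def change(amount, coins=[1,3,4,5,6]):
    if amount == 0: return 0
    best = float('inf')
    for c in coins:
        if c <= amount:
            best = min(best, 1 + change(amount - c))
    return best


Building up with DP:
change(0) = 0
change(1) = min(1+change(0)=1+0=1) = 1
change(2) = min(1+change(1)=1+1=2) = 2
change(3) = min(1+change(2)=1+2=3, 1+change(0)=1+0=1) = 1
change(4) = min(1+change(3)=1+1=2, 1+change(1)=1+1=2, 1+change(0)=1+0=1) = 1
change(5) = min(1+change(4)=1+1=2, 1+change(2)=1+2=3, 1+change(1)=1+1=2, 1+change(0)=1+0=1) = 1
change(6) = min(1+change(5)=1+1=2, 1+change(3)=1+1=2, 1+change(2)=1+2=3, 1+change(1)=1+1=2, 1+change(0)=1+0=1) = 1
change(7) = min(1+change(6)=1+1=2, 1+change(4)=1+1=2, 1+change(3)=1+1=2, 1+change(2)=1+2=3, 1+change(1)=1+1=2) = 2
change(8) = min(1+change(7)=1+2=3, 1+change(5)=1+1=2, 1+change(4)=1+1=2, 1+change(3)=1+1=2, 1+change(2)=1+2=3) = 2
change(9) = min(1+change(8)=1+2=3, 1+change(6)=1+1=2, 1+change(5)=1+1=2, 1+change(4)=1+1=2, 1+change(3)=1+1=2) = 2

2


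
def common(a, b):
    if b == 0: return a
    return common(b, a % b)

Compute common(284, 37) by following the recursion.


common(284, 37) = common(37, 25)
common(37, 25) = common(25, 12)
common(25, 12) = common(12, 1)
common(12, 1) = common(1, 0)
common(1, 0) = 1  (base case)

1


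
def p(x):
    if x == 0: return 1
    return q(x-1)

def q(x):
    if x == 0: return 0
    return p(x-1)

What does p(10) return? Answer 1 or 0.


p(10) = q(9)
q(9) = p(8)
p(8) = q(7)
q(7) = p(6)
p(6) = q(5)
q(5) = p(4)
p(4) = q(3)
q(3) = p(2)
p(2) = q(1)
q(1) = p(0)
p(0) = 1  (base case)
Result: 1

1


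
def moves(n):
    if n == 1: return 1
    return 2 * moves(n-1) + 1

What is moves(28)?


moves(28) = 2 * moves(27) + 1
moves(27) = 2 * moves(26) + 1
moves(26) = 2 * moves(25) + 1
moves(25) = 2 * moves(24) + 1
moves(24) = 2 * moves(23) + 1
moves(23) = 2 * moves(22) + 1
moves(22) = 2 * moves(21) + 1
moves(21) = 2 * moves(20) + 1
moves(20) = 2 * moves(19) + 1
moves(19) = 2 * moves(18) + 1
moves(18) = 2 * moves(17) + 1
moves(17) = 2 * moves(16) + 1
moves(16) = 2 * moves(15) + 1
moves(15) = 2 * moves(14) + 1
moves(14) = 2 * moves(13) + 1
moves(13) = 2 * moves(12) + 1
moves(12) = 2 * moves(11) + 1
moves(11) = 2 * moves(10) + 1
moves(10) = 2 * moves(9) + 1
moves(9) = 2 * moves(8) + 1
moves(8) = 2 * moves(7) + 1
moves(7) = 2 * moves(6) + 1
moves(6) = 2 * moves(5) + 1
moves(5) = 2 * moves(4) + 1
moves(4) = 2 * moves(3) + 1
moves(3) = 2 * moves(2) + 1
moves(2) = 2 * moves(1) + 1
moves(1) = 1  (base case)
moves(2) = 2 * 1 + 1 = 3
moves(3) = 2 * 3 + 1 = 7
moves(4) = 2 * 7 + 1 = 15
moves(5) = 2 * 15 + 1 = 31
moves(6) = 2 * 31 + 1 = 63
moves(7) = 2 * 63 + 1 = 127
moves(8) = 2 * 127 + 1 = 255
moves(9) = 2 * 255 + 1 = 511
moves(10) = 2 * 511 + 1 = 1023
moves(11) = 2 * 1023 + 1 = 2047
moves(12) = 2 * 2047 + 1 = 4095
moves(13) = 2 * 4095 + 1 = 8191
moves(14) = 2 * 8191 + 1 = 16383
moves(15) = 2 * 16383 + 1 = 32767
moves(16) = 2 * 32767 + 1 = 65535
moves(17) = 2 * 65535 + 1 = 131071
moves(18) = 2 * 131071 + 1 = 262143
moves(19) = 2 * 262143 + 1 = 524287
moves(20) = 2 * 524287 + 1 = 1048575
moves(21) = 2 * 1048575 + 1 = 2097151
moves(22) = 2 * 2097151 + 1 = 4194303
moves(23) = 2 * 4194303 + 1 = 8388607
moves(24) = 2 * 8388607 + 1 = 16777215
moves(25) = 2 * 16777215 + 1 = 33554431
moves(26) = 2 * 33554431 + 1 = 67108863
moves(27) = 2 * 67108863 + 1 = 134217727
moves(28) = 2 * 134217727 + 1 = 268435455

268435455


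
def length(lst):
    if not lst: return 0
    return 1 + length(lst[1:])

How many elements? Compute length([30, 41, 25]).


length([30, 41, 25]) = 1 + length([41, 25])
length([41, 25]) = 1 + length([25])
length([25]) = 1 + length([])
length([]) = 0  (base case)
Unwinding: 1 + 1 + 1 + 0 = 3

3


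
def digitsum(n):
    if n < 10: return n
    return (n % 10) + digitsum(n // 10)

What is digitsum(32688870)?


digitsum(32688870) = 0 + digitsum(3268887)
digitsum(3268887) = 7 + digitsum(326888)
digitsum(326888) = 8 + digitsum(32688)
digitsum(32688) = 8 + digitsum(3268)
digitsum(3268) = 8 + digitsum(326)
digitsum(326) = 6 + digitsum(32)
digitsum(32) = 2 + digitsum(3)
digitsum(3) = 3  (base case)
Total: 0 + 7 + 8 + 8 + 8 + 6 + 2 + 3 = 42

42


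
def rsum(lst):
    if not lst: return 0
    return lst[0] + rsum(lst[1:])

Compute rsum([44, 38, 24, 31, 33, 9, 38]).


rsum([44, 38, 24, 31, 33, 9, 38]) = 44 + rsum([38, 24, 31, 33, 9, 38])
rsum([38, 24, 31, 33, 9, 38]) = 38 + rsum([24, 31, 33, 9, 38])
rsum([24, 31, 33, 9, 38]) = 24 + rsum([31, 33, 9, 38])
rsum([31, 33, 9, 38]) = 31 + rsum([33, 9, 38])
rsum([33, 9, 38]) = 33 + rsum([9, 38])
rsum([9, 38]) = 9 + rsum([38])
rsum([38]) = 38 + rsum([])
rsum([]) = 0  (base case)
Total: 44 + 38 + 24 + 31 + 33 + 9 + 38 + 0 = 217

217


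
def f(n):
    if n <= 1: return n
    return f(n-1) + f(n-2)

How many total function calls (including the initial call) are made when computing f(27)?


Let C(n) = total calls for f(n)
C(0) = 1, C(1) = 1
C(2) = 1 + C(1) + C(0) = 1 + 1 + 1 = 3
C(3) = 1 + C(2) + C(1) = 1 + 3 + 1 = 5
C(4) = 1 + C(3) + C(2) = 1 + 5 + 3 = 9
C(5) = 1 + C(4) + C(3) = 1 + 9 + 5 = 15
C(6) = 1 + C(5) + C(4) = 1 + 15 + 9 = 25
C(7) = 1 + C(6) + C(5) = 1 + 25 + 15 = 41
C(8) = 1 + C(7) + C(6) = 1 + 41 + 25 = 67
C(9) = 1 + C(8) + C(7) = 1 + 67 + 41 = 109
C(10) = 1 + C(9) + C(8) = 1 + 109 + 67 = 177
C(11) = 1 + C(10) + C(9) = 1 + 177 + 109 = 287
C(12) = 1 + C(11) + C(10) = 1 + 287 + 177 = 465
C(13) = 1 + C(12) + C(11) = 1 + 465 + 287 = 753
C(14) = 1 + C(13) + C(12) = 1 + 753 + 465 = 1219
C(15) = 1 + C(14) + C(13) = 1 + 1219 + 753 = 1973
C(16) = 1 + C(15) + C(14) = 1 + 1973 + 1219 = 3193
C(17) = 1 + C(16) + C(15) = 1 + 3193 + 1973 = 5167
C(18) = 1 + C(17) + C(16) = 1 + 5167 + 3193 = 8361
C(19) = 1 + C(18) + C(17) = 1 + 8361 + 5167 = 13529
C(20) = 1 + C(19) + C(18) = 1 + 13529 + 8361 = 21891
C(21) = 1 + C(20) + C(19) = 1 + 21891 + 13529 = 35421
C(22) = 1 + C(21) + C(20) = 1 + 35421 + 21891 = 57313
C(23) = 1 + C(22) + C(21) = 1 + 57313 + 35421 = 92735
C(24) = 1 + C(23) + C(22) = 1 + 92735 + 57313 = 150049
C(25) = 1 + C(24) + C(23) = 1 + 150049 + 92735 = 242785
C(26) = 1 + C(25) + C(24) = 1 + 242785 + 150049 = 392835
C(27) = 1 + C(26) + C(25) = 1 + 392835 + 242785 = 635621

635621


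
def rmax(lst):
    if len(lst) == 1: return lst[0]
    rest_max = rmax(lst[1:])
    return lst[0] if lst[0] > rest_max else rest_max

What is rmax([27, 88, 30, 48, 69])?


rmax([27, 88, 30, 48, 69]): compare 27 with rmax([88, 30, 48, 69])
rmax([88, 30, 48, 69]): compare 88 with rmax([30, 48, 69])
rmax([30, 48, 69]): compare 30 with rmax([48, 69])
rmax([48, 69]): compare 48 with rmax([69])
rmax([69]) = 69  (base case)
Compare 48 with 69 -> 69
Compare 30 with 69 -> 69
Compare 88 with 69 -> 88
Compare 27 with 88 -> 88

88


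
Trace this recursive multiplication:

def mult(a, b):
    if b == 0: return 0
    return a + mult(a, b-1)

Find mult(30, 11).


mult(30, 11) = 30 + mult(30, 10)
mult(30, 10) = 30 + mult(30, 9)
mult(30, 9) = 30 + mult(30, 8)
mult(30, 8) = 30 + mult(30, 7)
mult(30, 7) = 30 + mult(30, 6)
mult(30, 6) = 30 + mult(30, 5)
mult(30, 5) = 30 + mult(30, 4)
mult(30, 4) = 30 + mult(30, 3)
mult(30, 3) = 30 + mult(30, 2)
mult(30, 2) = 30 + mult(30, 1)
mult(30, 1) = 30 + mult(30, 0)
mult(30, 0) = 0  (base case)
Total: 30 + 30 + 30 + 30 + 30 + 30 + 30 + 30 + 30 + 30 + 30 + 0 = 330

330


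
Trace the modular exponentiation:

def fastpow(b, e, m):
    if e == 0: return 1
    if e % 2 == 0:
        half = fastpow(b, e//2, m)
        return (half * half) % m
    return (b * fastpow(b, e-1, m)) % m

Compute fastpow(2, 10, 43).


fastpow(2, 10, 43): e is even, compute fastpow(2, 5, 43)
  fastpow(2, 5, 43): e is odd, compute fastpow(2, 4, 43)
    fastpow(2, 4, 43): e is even, compute fastpow(2, 2, 43)
      fastpow(2, 2, 43): e is even, compute fastpow(2, 1, 43)
        fastpow(2, 1, 43): e is odd, compute fastpow(2, 0, 43)
          fastpow(2, 0, 43) = 1
        (2 * 1) % 43 = 2
      half=2, (2*2) % 43 = 4
    half=4, (4*4) % 43 = 16
  (2 * 16) % 43 = 32
half=32, (32*32) % 43 = 35

35


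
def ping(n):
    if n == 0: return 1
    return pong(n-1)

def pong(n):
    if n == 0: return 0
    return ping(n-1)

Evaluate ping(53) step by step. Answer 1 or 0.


ping(53) = pong(52)
pong(52) = ping(51)
ping(51) = pong(50)
pong(50) = ping(49)
ping(49) = pong(48)
pong(48) = ping(47)
ping(47) = pong(46)
pong(46) = ping(45)
ping(45) = pong(44)
pong(44) = ping(43)
ping(43) = pong(42)
pong(42) = ping(41)
ping(41) = pong(40)
pong(40) = ping(39)
ping(39) = pong(38)
pong(38) = ping(37)
ping(37) = pong(36)
pong(36) = ping(35)
ping(35) = pong(34)
pong(34) = ping(33)
ping(33) = pong(32)
pong(32) = ping(31)
ping(31) = pong(30)
pong(30) = ping(29)
ping(29) = pong(28)
pong(28) = ping(27)
ping(27) = pong(26)
pong(26) = ping(25)
ping(25) = pong(24)
pong(24) = ping(23)
ping(23) = pong(22)
pong(22) = ping(21)
ping(21) = pong(20)
pong(20) = ping(19)
ping(19) = pong(18)
pong(18) = ping(17)
ping(17) = pong(16)
pong(16) = ping(15)
ping(15) = pong(14)
pong(14) = ping(13)
ping(13) = pong(12)
pong(12) = ping(11)
ping(11) = pong(10)
pong(10) = ping(9)
ping(9) = pong(8)
pong(8) = ping(7)
ping(7) = pong(6)
pong(6) = ping(5)
ping(5) = pong(4)
pong(4) = ping(3)
ping(3) = pong(2)
pong(2) = ping(1)
ping(1) = pong(0)
pong(0) = 0  (base case)
Result: 0

0


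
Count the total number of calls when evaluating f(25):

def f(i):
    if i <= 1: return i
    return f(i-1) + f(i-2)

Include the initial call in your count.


Let C(n) = total calls for f(n)
C(0) = 1, C(1) = 1
C(2) = 1 + C(1) + C(0) = 1 + 1 + 1 = 3
C(3) = 1 + C(2) + C(1) = 1 + 3 + 1 = 5
C(4) = 1 + C(3) + C(2) = 1 + 5 + 3 = 9
C(5) = 1 + C(4) + C(3) = 1 + 9 + 5 = 15
C(6) = 1 + C(5) + C(4) = 1 + 15 + 9 = 25
C(7) = 1 + C(6) + C(5) = 1 + 25 + 15 = 41
C(8) = 1 + C(7) + C(6) = 1 + 41 + 25 = 67
C(9) = 1 + C(8) + C(7) = 1 + 67 + 41 = 109
C(10) = 1 + C(9) + C(8) = 1 + 109 + 67 = 177
C(11) = 1 + C(10) + C(9) = 1 + 177 + 109 = 287
C(12) = 1 + C(11) + C(10) = 1 + 287 + 177 = 465
C(13) = 1 + C(12) + C(11) = 1 + 465 + 287 = 753
C(14) = 1 + C(13) + C(12) = 1 + 753 + 465 = 1219
C(15) = 1 + C(14) + C(13) = 1 + 1219 + 753 = 1973
C(16) = 1 + C(15) + C(14) = 1 + 1973 + 1219 = 3193
C(17) = 1 + C(16) + C(15) = 1 + 3193 + 1973 = 5167
C(18) = 1 + C(17) + C(16) = 1 + 5167 + 3193 = 8361
C(19) = 1 + C(18) + C(17) = 1 + 8361 + 5167 = 13529
C(20) = 1 + C(19) + C(18) = 1 + 13529 + 8361 = 21891
C(21) = 1 + C(20) + C(19) = 1 + 21891 + 13529 = 35421
C(22) = 1 + C(21) + C(20) = 1 + 35421 + 21891 = 57313
C(23) = 1 + C(22) + C(21) = 1 + 57313 + 35421 = 92735
C(24) = 1 + C(23) + C(22) = 1 + 92735 + 57313 = 150049
C(25) = 1 + C(24) + C(23) = 1 + 150049 + 92735 = 242785

242785


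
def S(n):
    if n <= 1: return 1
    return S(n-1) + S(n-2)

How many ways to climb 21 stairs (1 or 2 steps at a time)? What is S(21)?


Building up from base cases:
S(0) = 1
S(1) = 1
S(2) = S(1) + S(0) = 1 + 1 = 2
S(3) = S(2) + S(1) = 2 + 1 = 3
S(4) = S(3) + S(2) = 3 + 2 = 5
S(5) = S(4) + S(3) = 5 + 3 = 8
S(6) = S(5) + S(4) = 8 + 5 = 13
S(7) = S(6) + S(5) = 13 + 8 = 21
S(8) = S(7) + S(6) = 21 + 13 = 34
S(9) = S(8) + S(7) = 34 + 21 = 55
S(10) = S(9) + S(8) = 55 + 34 = 89
S(11) = S(10) + S(9) = 89 + 55 = 144
S(12) = S(11) + S(10) = 144 + 89 = 233
S(13) = S(12) + S(11) = 233 + 144 = 377
S(14) = S(13) + S(12) = 377 + 233 = 610
S(15) = S(14) + S(13) = 610 + 377 = 987
S(16) = S(15) + S(14) = 987 + 610 = 1597
S(17) = S(16) + S(15) = 1597 + 987 = 2584
S(18) = S(17) + S(16) = 2584 + 1597 = 4181
S(19) = S(18) + S(17) = 4181 + 2584 = 6765
S(20) = S(19) + S(18) = 6765 + 4181 = 10946
S(21) = S(20) + S(19) = 10946 + 6765 = 17711

17711


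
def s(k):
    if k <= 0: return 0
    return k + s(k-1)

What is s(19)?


s(19)
= 19 + 18 + 17 + 16 + 15 + 14 + 13 + 12 + 11 + 10 + 9 + 8 + 7 + 6 + 5 + 4 + 3 + 2 + 1 + s(0)
= 19 + 18 + 17 + 16 + 15 + 14 + 13 + 12 + 11 + 10 + 9 + 8 + 7 + 6 + 5 + 4 + 3 + 2 + 1 + 0
= 190

190


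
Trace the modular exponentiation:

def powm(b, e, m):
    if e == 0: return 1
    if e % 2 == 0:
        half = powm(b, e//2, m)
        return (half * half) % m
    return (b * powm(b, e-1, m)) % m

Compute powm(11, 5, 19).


powm(11, 5, 19): e is odd, compute powm(11, 4, 19)
  powm(11, 4, 19): e is even, compute powm(11, 2, 19)
    powm(11, 2, 19): e is even, compute powm(11, 1, 19)
      powm(11, 1, 19): e is odd, compute powm(11, 0, 19)
        powm(11, 0, 19) = 1
      (11 * 1) % 19 = 11
    half=11, (11*11) % 19 = 7
  half=7, (7*7) % 19 = 11
(11 * 11) % 19 = 7

7


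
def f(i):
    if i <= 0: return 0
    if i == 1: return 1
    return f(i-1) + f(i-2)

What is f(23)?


Computing f(23) bottom-up:
f(0) = 0
f(1) = 1
f(2) = f(1) + f(0) = 1 + 0 = 1
f(3) = f(2) + f(1) = 1 + 1 = 2
f(4) = f(3) + f(2) = 2 + 1 = 3
f(5) = f(4) + f(3) = 3 + 2 = 5
f(6) = f(5) + f(4) = 5 + 3 = 8
f(7) = f(6) + f(5) = 8 + 5 = 13
f(8) = f(7) + f(6) = 13 + 8 = 21
f(9) = f(8) + f(7) = 21 + 13 = 34
f(10) = f(9) + f(8) = 34 + 21 = 55
f(11) = f(10) + f(9) = 55 + 34 = 89
f(12) = f(11) + f(10) = 89 + 55 = 144
f(13) = f(12) + f(11) = 144 + 89 = 233
f(14) = f(13) + f(12) = 233 + 144 = 377
f(15) = f(14) + f(13) = 377 + 233 = 610
f(16) = f(15) + f(14) = 610 + 377 = 987
f(17) = f(16) + f(15) = 987 + 610 = 1597
f(18) = f(17) + f(16) = 1597 + 987 = 2584
f(19) = f(18) + f(17) = 2584 + 1597 = 4181
f(20) = f(19) + f(18) = 4181 + 2584 = 6765
f(21) = f(20) + f(19) = 6765 + 4181 = 10946
f(22) = f(21) + f(20) = 10946 + 6765 = 17711
f(23) = f(22) + f(21) = 17711 + 10946 = 28657

28657


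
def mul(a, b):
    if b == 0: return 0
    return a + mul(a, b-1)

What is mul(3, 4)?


mul(3, 4) = 3 + mul(3, 3)
mul(3, 3) = 3 + mul(3, 2)
mul(3, 2) = 3 + mul(3, 1)
mul(3, 1) = 3 + mul(3, 0)
mul(3, 0) = 0  (base case)
Total: 3 + 3 + 3 + 3 + 0 = 12

12


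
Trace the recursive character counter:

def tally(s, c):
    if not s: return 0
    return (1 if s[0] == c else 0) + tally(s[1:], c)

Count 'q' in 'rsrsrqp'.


s[0]='r' != 'q' -> 0
s[0]='s' != 'q' -> 0
s[0]='r' != 'q' -> 0
s[0]='s' != 'q' -> 0
s[0]='r' != 'q' -> 0
s[0]='q' == 'q' -> 1
s[0]='p' != 'q' -> 0
Sum: 0 + 0 + 0 + 0 + 0 + 1 + 0 = 1

1


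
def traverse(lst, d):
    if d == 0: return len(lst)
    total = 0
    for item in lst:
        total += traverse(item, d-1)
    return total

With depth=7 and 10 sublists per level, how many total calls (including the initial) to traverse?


At depth 0 (root): 1 call
At depth 1: each of 1 parents calls traverse on 10 children = 10 calls
At depth 2: each of 10 parents calls traverse on 10 children = 100 calls
At depth 3: each of 100 parents calls traverse on 10 children = 1000 calls
At depth 4: each of 1000 parents calls traverse on 10 children = 10000 calls
At depth 5: each of 10000 parents calls traverse on 10 children = 100000 calls
At depth 6: each of 100000 parents calls traverse on 10 children = 1000000 calls
At depth 7: each of 1000000 parents calls traverse on 10 children = 10000000 calls
Total: 1 + 10 + 100 + 1000 + 10000 + 100000 + 1000000 + 10000000 = 11111111

11111111


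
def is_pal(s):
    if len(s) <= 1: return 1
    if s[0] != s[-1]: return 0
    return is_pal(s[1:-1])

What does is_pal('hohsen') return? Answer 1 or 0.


is_pal('hohsen'): s[0]='h' != s[-1]='n' -> return 0
Result: 0 (not a palindrome)

0


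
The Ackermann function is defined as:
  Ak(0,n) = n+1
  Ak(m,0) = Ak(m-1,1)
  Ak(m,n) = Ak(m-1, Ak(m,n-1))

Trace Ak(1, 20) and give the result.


Ak(1, 20) = Ak(0, Ak(1, 19))
  Ak(1, 19) = Ak(0, Ak(1, 18))
    Ak(1, 18) = Ak(0, Ak(1, 17))
      Ak(1, 17) = Ak(0, Ak(1, 16))
        Ak(1, 16) = Ak(0, Ak(1, 15))
          Ak(1, 15) = Ak(0, Ak(1, 14))
          Ak(1, 14) = Ak(0, Ak(1, 13))
          Ak(1, 13) = Ak(0, Ak(1, 12))
          Ak(1, 12) = Ak(0, Ak(1, 11))
          Ak(1, 11) = Ak(0, Ak(1, 10))
          Ak(1, 10) = Ak(0, Ak(1, 9))
          Ak(1, 9) = Ak(0, Ak(1, 8))
          Ak(1, 8) = Ak(0, Ak(1, 7))
          Ak(1, 7) = Ak(0, Ak(1, 6))
          Ak(1, 6) = Ak(0, Ak(1, 5))
          Ak(1, 5) = Ak(0, Ak(1, 4))
          Ak(1, 4) = Ak(0, Ak(1, 3))
          Ak(1, 3) = Ak(0, Ak(1, 2))
          Ak(1, 2) = Ak(0, Ak(1, 1))
          Ak(1, 1) = Ak(0, Ak(1, 0))
          Ak(1, 0) = Ak(0, 1)
          Ak(0, 1) = 2
            = Ak(0, 2)
          Ak(0, 2) = 3
            = Ak(0, 3)
... (trace truncated)
Result: Ak(1, 20) = 22

22
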